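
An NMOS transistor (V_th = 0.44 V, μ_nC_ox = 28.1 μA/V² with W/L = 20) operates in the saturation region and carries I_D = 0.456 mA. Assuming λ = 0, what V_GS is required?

k_n = μ_nC_ox · (W/L) = 0.562 mA/V².
In saturation I_D = ½ k_n (V_GS − V_th)², so V_GS − V_th = √(2 I_D / k_n) = √(2 × 0.456 / 0.562) = 1.27 V.
V_GS = 0.44 + 1.27 = 1.71 V.

V_GS = 1.71 V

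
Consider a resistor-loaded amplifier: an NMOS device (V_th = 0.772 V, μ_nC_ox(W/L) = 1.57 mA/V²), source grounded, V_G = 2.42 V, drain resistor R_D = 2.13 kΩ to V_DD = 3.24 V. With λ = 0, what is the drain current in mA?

I_D = 1.25 mA

V_GS = V_G = 2.42 V, so V_ov = 2.42 − 0.772 = 1.65 V.
Assume saturation: I_D = ½ k_n V_ov² = 0.5 × 1.57 × 1.65² = 2.13 mA, giving V_DS = V_DD − I_D R_D = 3.24 − 2.13 × 2.13 = -1.3 V.
But -1.3 V < V_ov = 1.65 V, so the device is actually in triode.
In triode I_D = k_n[V_ov V_DS − ½ V_DS²] and I_D = (V_DD − V_DS)/R_D. Equating: 1.67 V_DS² − 6.511 V_DS + 3.24 = 0, giving V_DS = 0.586 V (the root below V_ov).
I_D = (3.24 − 0.586) / 2.13 = 1.25 mA.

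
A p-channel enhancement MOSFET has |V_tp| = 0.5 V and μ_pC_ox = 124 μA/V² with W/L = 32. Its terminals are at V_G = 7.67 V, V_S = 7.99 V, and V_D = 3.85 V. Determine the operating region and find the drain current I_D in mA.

Cutoff; I_D = 0 mA

V_SG = V_S − V_G = 7.99 − 7.67 = 0.32 V; V_SD = V_S − V_D = 7.99 − 3.85 = 4.14 V.
V_SG = 0.32 V < |V_tp| = 0.5 V, so the transistor is in cutoff.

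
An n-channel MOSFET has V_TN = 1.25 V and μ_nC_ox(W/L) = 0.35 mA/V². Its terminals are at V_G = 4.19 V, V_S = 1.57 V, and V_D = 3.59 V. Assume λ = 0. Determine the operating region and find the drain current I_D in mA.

Saturation; I_D = 0.328 mA

V_GS = V_G − V_S = 4.19 − 1.57 = 2.62 V; V_DS = V_D − V_S = 3.59 − 1.57 = 2.02 V.
V_ov = V_GS − V_TN = 2.62 − 1.25 = 1.37 V.
Since V_DS = 2.02 V ≥ V_ov = 1.37 V, the device is in saturation.
I_D = ½ k_n V_ov² = 0.5 × 0.35 × 1.37² = 0.328 mA.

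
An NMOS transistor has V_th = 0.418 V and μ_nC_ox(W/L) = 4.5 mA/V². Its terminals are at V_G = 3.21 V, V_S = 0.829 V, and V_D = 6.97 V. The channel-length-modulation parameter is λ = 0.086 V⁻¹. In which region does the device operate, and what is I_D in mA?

Saturation; I_D = 13.2 mA

V_GS = V_G − V_S = 3.21 − 0.829 = 2.38 V; V_DS = V_D − V_S = 6.97 − 0.829 = 6.14 V.
V_ov = V_GS − V_th = 2.38 − 0.418 = 1.96 V.
Since V_DS = 6.14 V ≥ V_ov = 1.96 V, the device is in saturation.
I_D = ½ k_n V_ov² (1 + λ V_DS) = 0.5 × 4.5 × 1.96² × (1 + 0.086 × 6.14) = 13.2 mA.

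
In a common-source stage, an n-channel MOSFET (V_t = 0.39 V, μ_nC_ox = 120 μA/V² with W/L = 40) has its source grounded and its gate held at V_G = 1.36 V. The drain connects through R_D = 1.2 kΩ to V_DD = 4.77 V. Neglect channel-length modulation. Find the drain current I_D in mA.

I_D = 2.26 mA

V_GS = V_G = 1.36 V, so V_ov = 1.36 − 0.39 = 0.97 V.
k_n = μ_nC_ox · (W/L) = 4.8 mA/V².
Assume saturation: I_D = ½ k_n V_ov² = 0.5 × 4.8 × 0.97² = 2.26 mA, giving V_DS = V_DD − I_D R_D = 4.77 − 2.26 × 1.2 = 2.06 V.
V_DS = 2.06 V ≥ V_ov = 0.97 V, confirming saturation.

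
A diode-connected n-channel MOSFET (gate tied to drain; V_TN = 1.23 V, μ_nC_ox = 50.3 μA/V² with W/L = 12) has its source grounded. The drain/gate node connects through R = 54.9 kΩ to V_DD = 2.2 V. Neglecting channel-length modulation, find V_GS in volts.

With gate tied to drain, V_GS = V_DS ≥ V_GS − V_TN, so the device is in saturation.
k_n = μ_nC_ox · (W/L) = 0.6036 mA/V².
KCL at the drain: ½ k_n (V_GS − V_TN)² = (V_DD − V_GS)/R.
Let x = V_GS − 1.23. Then 16.6 x² + x − 0.97 = 0, giving x = 0.214 V (positive root), so V_GS = 1.44 V.
I_D = (V_DD − V_GS)/R = (2.2 − 1.44) / 54.9 = 0.0138 mA.

V_GS = 1.44 V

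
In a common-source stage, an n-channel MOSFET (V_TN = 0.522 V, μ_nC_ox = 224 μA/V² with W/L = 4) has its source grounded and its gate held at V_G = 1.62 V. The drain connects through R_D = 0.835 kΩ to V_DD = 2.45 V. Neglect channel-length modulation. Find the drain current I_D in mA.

V_GS = V_G = 1.62 V, so V_ov = 1.62 − 0.522 = 1.1 V.
k_n = μ_nC_ox · (W/L) = 0.896 mA/V².
Assume saturation: I_D = ½ k_n V_ov² = 0.5 × 0.896 × 1.1² = 0.54 mA, giving V_DS = V_DD − I_D R_D = 2.45 − 0.54 × 0.835 = 2 V.
V_DS = 2 V ≥ V_ov = 1.1 V, confirming saturation.

I_D = 0.540 mA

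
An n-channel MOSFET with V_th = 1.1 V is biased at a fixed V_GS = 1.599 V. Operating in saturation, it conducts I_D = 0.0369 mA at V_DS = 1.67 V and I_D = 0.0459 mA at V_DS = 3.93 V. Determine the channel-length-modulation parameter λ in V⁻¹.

λ = 0.132 V⁻¹

With V_GS fixed, I_D ∝ (1 + λ V_DS) in saturation, so I_D2/I_D1 = (1 + λ V_DS2)/(1 + λ V_DS1).
0.0459/0.0369 = 1.244 = (1 + 3.93 λ)/(1 + 1.67 λ).
Solving: λ (I_D1 V_DS2 − I_D2 V_DS1) = I_D2 − I_D1, so λ = (0.0459 − 0.0369) / (0.0369 × 3.93 − 0.0459 × 1.67) = 0.009 / 0.0684 = 0.132 V⁻¹.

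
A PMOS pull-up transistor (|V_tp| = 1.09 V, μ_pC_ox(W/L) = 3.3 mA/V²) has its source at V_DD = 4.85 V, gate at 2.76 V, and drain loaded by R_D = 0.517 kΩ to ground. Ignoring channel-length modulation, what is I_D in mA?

V_SG = V_DD − V_G = 4.85 − 2.76 = 2.09 V, so V_ov = 2.09 − 1.09 = 1 V.
Assume saturation: I_D = ½ k_p V_ov² = 0.5 × 3.3 × 1² = 1.65 mA, giving V_SD = V_DD − I_D R_D = 4.85 − 1.65 × 0.517 = 4 V.
V_SD = 4 V ≥ V_ov = 1 V, confirming saturation.

I_D = 1.65 mA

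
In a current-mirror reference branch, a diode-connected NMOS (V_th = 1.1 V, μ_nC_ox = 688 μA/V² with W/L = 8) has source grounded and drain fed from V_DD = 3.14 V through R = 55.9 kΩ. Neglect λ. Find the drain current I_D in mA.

With gate tied to drain, V_GS = V_DS ≥ V_GS − V_th, so the device is in saturation.
k_n = μ_nC_ox · (W/L) = 5.504 mA/V².
KCL at the drain: ½ k_n (V_GS − V_th)² = (V_DD − V_GS)/R.
Let x = V_GS − 1.1. Then 154 x² + x − 2.04 = 0, giving x = 0.112 V (positive root), so V_GS = 1.21 V.
I_D = (V_DD − V_GS)/R = (3.14 − 1.21) / 55.9 = 0.0345 mA.

I_D = 0.0345 mA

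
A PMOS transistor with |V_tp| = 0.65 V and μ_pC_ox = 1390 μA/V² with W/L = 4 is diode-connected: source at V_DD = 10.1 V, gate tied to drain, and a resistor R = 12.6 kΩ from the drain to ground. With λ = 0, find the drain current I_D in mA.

I_D = 0.710 mA

With gate tied to drain, V_SG = V_SD ≥ V_SG − |V_tp|, so the device is in saturation.
k_p = μ_pC_ox · (W/L) = 5.56 mA/V².
KCL at the drain: ½ k_p (V_SG − |V_tp|)² = (V_DD − V_SG)/R.
Let x = V_SG − 0.65. Then 35 x² + x − 9.45 = 0, giving x = 0.505 V (positive root), so V_SG = 1.16 V.
I_D = (V_DD − V_SG)/R = (10.1 − 1.16) / 12.6 = 0.71 mA.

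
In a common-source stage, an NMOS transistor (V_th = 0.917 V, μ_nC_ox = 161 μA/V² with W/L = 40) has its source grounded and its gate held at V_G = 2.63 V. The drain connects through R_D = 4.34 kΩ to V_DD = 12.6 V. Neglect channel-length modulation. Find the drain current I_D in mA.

I_D = 2.84 mA

V_GS = V_G = 2.63 V, so V_ov = 2.63 − 0.917 = 1.71 V.
k_n = μ_nC_ox · (W/L) = 6.44 mA/V².
Assume saturation: I_D = ½ k_n V_ov² = 0.5 × 6.44 × 1.71² = 9.45 mA, giving V_DS = V_DD − I_D R_D = 12.6 − 9.45 × 4.34 = -28.4 V.
But -28.4 V < V_ov = 1.71 V, so the device is actually in triode.
In triode I_D = k_n[V_ov V_DS − ½ V_DS²] and I_D = (V_DD − V_DS)/R_D. Equating: 14 V_DS² − 48.88 V_DS + 12.6 = 0, giving V_DS = 0.28 V (the root below V_ov).
I_D = (12.6 − 0.28) / 4.34 = 2.84 mA.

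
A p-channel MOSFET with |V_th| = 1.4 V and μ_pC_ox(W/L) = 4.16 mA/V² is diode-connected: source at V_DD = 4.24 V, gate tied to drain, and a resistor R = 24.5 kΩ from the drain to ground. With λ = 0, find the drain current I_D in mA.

With gate tied to drain, V_SG = V_SD ≥ V_SG − |V_th|, so the device is in saturation.
KCL at the drain: ½ k_p (V_SG − |V_th|)² = (V_DD − V_SG)/R.
Let x = V_SG − 1.4. Then 51 x² + x − 2.84 = 0, giving x = 0.226 V (positive root), so V_SG = 1.63 V.
I_D = (V_DD − V_SG)/R = (4.24 − 1.63) / 24.5 = 0.107 mA.

I_D = 0.107 mA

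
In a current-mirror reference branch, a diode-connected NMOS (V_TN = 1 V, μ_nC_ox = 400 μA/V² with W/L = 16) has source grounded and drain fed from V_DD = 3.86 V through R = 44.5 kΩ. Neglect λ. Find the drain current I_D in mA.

I_D = 0.0612 mA

With gate tied to drain, V_GS = V_DS ≥ V_GS − V_TN, so the device is in saturation.
k_n = μ_nC_ox · (W/L) = 6.4 mA/V².
KCL at the drain: ½ k_n (V_GS − V_TN)² = (V_DD − V_GS)/R.
Let x = V_GS − 1. Then 142 x² + x − 2.86 = 0, giving x = 0.138 V (positive root), so V_GS = 1.14 V.
I_D = (V_DD − V_GS)/R = (3.86 − 1.14) / 44.5 = 0.0612 mA.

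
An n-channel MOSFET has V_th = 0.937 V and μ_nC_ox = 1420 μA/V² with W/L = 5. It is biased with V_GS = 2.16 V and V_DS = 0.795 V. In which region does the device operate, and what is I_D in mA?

Triode; I_D = 4.66 mA

k_n = μ_nC_ox · (W/L) = 7.1 mA/V².
V_ov = V_GS − V_th = 2.16 − 0.937 = 1.22 V.
Since V_DS = 0.795 V < V_ov = 1.22 V, the device is in the triode region.
I_D = k_n [V_ov · V_DS − ½ V_DS²] = 7.1 × [1.22 × 0.795 − 0.5 × 0.795²] = 4.66 mA.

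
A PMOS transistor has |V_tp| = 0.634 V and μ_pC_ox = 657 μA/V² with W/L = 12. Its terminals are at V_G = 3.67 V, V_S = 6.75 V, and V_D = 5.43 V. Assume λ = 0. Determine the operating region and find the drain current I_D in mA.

V_SG = V_S − V_G = 6.75 − 3.67 = 3.08 V; V_SD = V_S − V_D = 6.75 − 5.43 = 1.32 V.
k_p = μ_pC_ox · (W/L) = 7.884 mA/V².
V_ov = V_SG − |V_tp| = 3.08 − 0.634 = 2.45 V.
Since V_SD = 1.32 V < V_ov = 2.45 V, the device is in the triode region.
I_D = k_p [V_ov · V_SD − ½ V_SD²] = 7.884 × [2.45 × 1.32 − 0.5 × 1.32²] = 18.6 mA.

Triode; I_D = 18.6 mA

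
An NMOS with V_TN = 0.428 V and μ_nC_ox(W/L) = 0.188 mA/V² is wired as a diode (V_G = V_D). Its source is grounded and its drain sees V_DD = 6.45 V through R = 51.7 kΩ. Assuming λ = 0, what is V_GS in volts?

V_GS = 1.44 V

With gate tied to drain, V_GS = V_DS ≥ V_GS − V_TN, so the device is in saturation.
KCL at the drain: ½ k_n (V_GS − V_TN)² = (V_DD − V_GS)/R.
Let x = V_GS − 0.428. Then 4.86 x² + x − 6.022 = 0, giving x = 1.02 V (positive root), so V_GS = 1.44 V.
I_D = (V_DD − V_GS)/R = (6.45 − 1.44) / 51.7 = 0.0968 mA.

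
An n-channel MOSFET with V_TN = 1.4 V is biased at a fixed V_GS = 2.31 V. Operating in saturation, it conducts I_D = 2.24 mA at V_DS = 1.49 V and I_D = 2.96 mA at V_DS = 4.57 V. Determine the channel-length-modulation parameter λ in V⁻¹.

With V_GS fixed, I_D ∝ (1 + λ V_DS) in saturation, so I_D2/I_D1 = (1 + λ V_DS2)/(1 + λ V_DS1).
2.96/2.24 = 1.321 = (1 + 4.57 λ)/(1 + 1.49 λ).
Solving: λ (I_D1 V_DS2 − I_D2 V_DS1) = I_D2 − I_D1, so λ = (2.96 − 2.24) / (2.24 × 4.57 − 2.96 × 1.49) = 0.72 / 5.83 = 0.124 V⁻¹.

λ = 0.124 V⁻¹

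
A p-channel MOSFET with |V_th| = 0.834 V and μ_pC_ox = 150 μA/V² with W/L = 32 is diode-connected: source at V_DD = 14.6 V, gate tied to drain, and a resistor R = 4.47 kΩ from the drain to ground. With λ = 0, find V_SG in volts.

V_SG = 1.92 V

With gate tied to drain, V_SG = V_SD ≥ V_SG − |V_th|, so the device is in saturation.
k_p = μ_pC_ox · (W/L) = 4.8 mA/V².
KCL at the drain: ½ k_p (V_SG − |V_th|)² = (V_DD − V_SG)/R.
Let x = V_SG − 0.834. Then 10.7 x² + x − 13.77 = 0, giving x = 1.09 V (positive root), so V_SG = 1.92 V.
I_D = (V_DD − V_SG)/R = (14.6 − 1.92) / 4.47 = 2.84 mA.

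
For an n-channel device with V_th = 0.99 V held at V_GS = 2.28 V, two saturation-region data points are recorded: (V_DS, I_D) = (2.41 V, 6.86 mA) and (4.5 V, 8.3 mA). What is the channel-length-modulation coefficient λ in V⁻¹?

With V_GS fixed, I_D ∝ (1 + λ V_DS) in saturation, so I_D2/I_D1 = (1 + λ V_DS2)/(1 + λ V_DS1).
8.3/6.86 = 1.21 = (1 + 4.5 λ)/(1 + 2.41 λ).
Solving: λ (I_D1 V_DS2 − I_D2 V_DS1) = I_D2 − I_D1, so λ = (8.3 − 6.86) / (6.86 × 4.5 − 8.3 × 2.41) = 1.44 / 10.9 = 0.133 V⁻¹.

λ = 0.133 V⁻¹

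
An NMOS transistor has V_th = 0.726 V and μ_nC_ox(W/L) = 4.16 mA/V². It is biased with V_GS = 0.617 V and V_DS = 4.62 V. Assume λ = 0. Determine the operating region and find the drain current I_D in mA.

Cutoff; I_D = 0 mA

V_GS = 0.617 V < V_th = 0.726 V, so the transistor is in cutoff.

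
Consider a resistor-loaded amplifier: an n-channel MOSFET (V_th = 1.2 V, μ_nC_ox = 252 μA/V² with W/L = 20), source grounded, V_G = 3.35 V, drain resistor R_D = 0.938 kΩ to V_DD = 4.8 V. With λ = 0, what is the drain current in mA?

V_GS = V_G = 3.35 V, so V_ov = 3.35 − 1.2 = 2.15 V.
k_n = μ_nC_ox · (W/L) = 5.04 mA/V².
Assume saturation: I_D = ½ k_n V_ov² = 0.5 × 5.04 × 2.15² = 11.6 mA, giving V_DS = V_DD − I_D R_D = 4.8 − 11.6 × 0.938 = -6.13 V.
But -6.13 V < V_ov = 2.15 V, so the device is actually in triode.
In triode I_D = k_n[V_ov V_DS − ½ V_DS²] and I_D = (V_DD − V_DS)/R_D. Equating: 2.36 V_DS² − 11.16 V_DS + 4.8 = 0, giving V_DS = 0.478 V (the root below V_ov).
I_D = (4.8 − 0.478) / 0.938 = 4.61 mA.

I_D = 4.61 mA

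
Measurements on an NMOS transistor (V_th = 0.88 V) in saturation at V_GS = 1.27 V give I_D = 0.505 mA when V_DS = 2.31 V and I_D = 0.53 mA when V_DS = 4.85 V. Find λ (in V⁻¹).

With V_GS fixed, I_D ∝ (1 + λ V_DS) in saturation, so I_D2/I_D1 = (1 + λ V_DS2)/(1 + λ V_DS1).
0.53/0.505 = 1.05 = (1 + 4.85 λ)/(1 + 2.31 λ).
Solving: λ (I_D1 V_DS2 − I_D2 V_DS1) = I_D2 − I_D1, so λ = (0.53 − 0.505) / (0.505 × 4.85 − 0.53 × 2.31) = 0.025 / 1.22 = 0.0204 V⁻¹.

λ = 0.0204 V⁻¹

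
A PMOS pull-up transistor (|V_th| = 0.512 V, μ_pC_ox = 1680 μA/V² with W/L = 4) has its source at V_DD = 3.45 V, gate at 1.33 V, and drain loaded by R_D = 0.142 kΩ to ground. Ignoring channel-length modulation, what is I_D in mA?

V_SG = V_DD − V_G = 3.45 − 1.33 = 2.12 V, so V_ov = 2.12 − 0.512 = 1.61 V.
k_p = μ_pC_ox · (W/L) = 6.72 mA/V².
Assume saturation: I_D = ½ k_p V_ov² = 0.5 × 6.72 × 1.61² = 8.69 mA, giving V_SD = V_DD − I_D R_D = 3.45 − 8.69 × 0.142 = 2.22 V.
V_SD = 2.22 V ≥ V_ov = 1.61 V, confirming saturation.

I_D = 8.69 mA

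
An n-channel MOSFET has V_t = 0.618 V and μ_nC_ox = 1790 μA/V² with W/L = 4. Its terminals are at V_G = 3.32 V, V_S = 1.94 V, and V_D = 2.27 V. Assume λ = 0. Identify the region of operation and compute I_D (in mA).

V_GS = V_G − V_S = 3.32 − 1.94 = 1.38 V; V_DS = V_D − V_S = 2.27 − 1.94 = 0.33 V.
k_n = μ_nC_ox · (W/L) = 7.16 mA/V².
V_ov = V_GS − V_t = 1.38 − 0.618 = 0.762 V.
Since V_DS = 0.33 V < V_ov = 0.762 V, the device is in the triode region.
I_D = k_n [V_ov · V_DS − ½ V_DS²] = 7.16 × [0.762 × 0.33 − 0.5 × 0.33²] = 1.41 mA.

Triode; I_D = 1.41 mA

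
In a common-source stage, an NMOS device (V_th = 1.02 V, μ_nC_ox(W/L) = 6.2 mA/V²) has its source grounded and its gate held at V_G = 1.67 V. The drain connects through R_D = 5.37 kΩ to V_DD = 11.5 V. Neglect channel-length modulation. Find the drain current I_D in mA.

V_GS = V_G = 1.67 V, so V_ov = 1.67 − 1.02 = 0.65 V.
Assume saturation: I_D = ½ k_n V_ov² = 0.5 × 6.2 × 0.65² = 1.31 mA, giving V_DS = V_DD − I_D R_D = 11.5 − 1.31 × 5.37 = 4.47 V.
V_DS = 4.47 V ≥ V_ov = 0.65 V, confirming saturation.

I_D = 1.31 mA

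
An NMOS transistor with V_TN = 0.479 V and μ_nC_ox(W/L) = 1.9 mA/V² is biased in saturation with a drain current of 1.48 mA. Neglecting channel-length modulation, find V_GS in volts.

In saturation I_D = ½ k_n (V_GS − V_TN)², so V_GS − V_TN = √(2 I_D / k_n) = √(2 × 1.48 / 1.9) = 1.25 V.
V_GS = 0.479 + 1.25 = 1.73 V.

V_GS = 1.73 V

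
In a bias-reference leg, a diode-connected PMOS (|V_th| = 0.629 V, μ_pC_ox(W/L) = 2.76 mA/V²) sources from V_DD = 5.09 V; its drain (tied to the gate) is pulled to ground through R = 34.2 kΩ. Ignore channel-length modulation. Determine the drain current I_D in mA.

With gate tied to drain, V_SG = V_SD ≥ V_SG − |V_th|, so the device is in saturation.
KCL at the drain: ½ k_p (V_SG − |V_th|)² = (V_DD − V_SG)/R.
Let x = V_SG − 0.629. Then 47.2 x² + x − 4.461 = 0, giving x = 0.297 V (positive root), so V_SG = 0.926 V.
I_D = (V_DD − V_SG)/R = (5.09 − 0.926) / 34.2 = 0.122 mA.

I_D = 0.122 mA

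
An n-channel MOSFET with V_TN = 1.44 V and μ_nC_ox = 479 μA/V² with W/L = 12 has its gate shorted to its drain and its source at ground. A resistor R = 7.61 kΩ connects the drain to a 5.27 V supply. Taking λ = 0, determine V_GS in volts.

With gate tied to drain, V_GS = V_DS ≥ V_GS − V_TN, so the device is in saturation.
k_n = μ_nC_ox · (W/L) = 5.748 mA/V².
KCL at the drain: ½ k_n (V_GS − V_TN)² = (V_DD − V_GS)/R.
Let x = V_GS − 1.44. Then 21.9 x² + x − 3.83 = 0, giving x = 0.396 V (positive root), so V_GS = 1.84 V.
I_D = (V_DD − V_GS)/R = (5.27 − 1.84) / 7.61 = 0.451 mA.

V_GS = 1.84 V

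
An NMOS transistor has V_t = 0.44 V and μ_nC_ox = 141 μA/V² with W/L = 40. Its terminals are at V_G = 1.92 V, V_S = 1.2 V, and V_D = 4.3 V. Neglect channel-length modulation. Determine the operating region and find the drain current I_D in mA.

V_GS = V_G − V_S = 1.92 − 1.2 = 0.72 V; V_DS = V_D − V_S = 4.3 − 1.2 = 3.1 V.
k_n = μ_nC_ox · (W/L) = 5.64 mA/V².
V_ov = V_GS − V_t = 0.72 − 0.44 = 0.28 V.
Since V_DS = 3.1 V ≥ V_ov = 0.28 V, the device is in saturation.
I_D = ½ k_n V_ov² = 0.5 × 5.64 × 0.28² = 0.221 mA.

Saturation; I_D = 0.221 mA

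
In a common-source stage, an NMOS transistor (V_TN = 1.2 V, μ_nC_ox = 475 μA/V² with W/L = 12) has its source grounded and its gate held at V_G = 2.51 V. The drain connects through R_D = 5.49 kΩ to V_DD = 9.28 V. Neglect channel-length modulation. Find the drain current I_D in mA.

I_D = 1.65 mA

V_GS = V_G = 2.51 V, so V_ov = 2.51 − 1.2 = 1.31 V.
k_n = μ_nC_ox · (W/L) = 5.7 mA/V².
Assume saturation: I_D = ½ k_n V_ov² = 0.5 × 5.7 × 1.31² = 4.89 mA, giving V_DS = V_DD − I_D R_D = 9.28 − 4.89 × 5.49 = -17.6 V.
But -17.6 V < V_ov = 1.31 V, so the device is actually in triode.
In triode I_D = k_n[V_ov V_DS − ½ V_DS²] and I_D = (V_DD − V_DS)/R_D. Equating: 15.6 V_DS² − 41.99 V_DS + 9.28 = 0, giving V_DS = 0.243 V (the root below V_ov).
I_D = (9.28 − 0.243) / 5.49 = 1.65 mA.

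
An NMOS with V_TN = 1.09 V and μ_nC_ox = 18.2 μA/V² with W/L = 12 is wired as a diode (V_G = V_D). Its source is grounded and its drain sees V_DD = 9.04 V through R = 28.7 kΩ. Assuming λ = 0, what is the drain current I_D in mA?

With gate tied to drain, V_GS = V_DS ≥ V_GS − V_TN, so the device is in saturation.
k_n = μ_nC_ox · (W/L) = 0.2184 mA/V².
KCL at the drain: ½ k_n (V_GS − V_TN)² = (V_DD − V_GS)/R.
Let x = V_GS − 1.09. Then 3.13 x² + x − 7.95 = 0, giving x = 1.44 V (positive root), so V_GS = 2.53 V.
I_D = (V_DD − V_GS)/R = (9.04 − 2.53) / 28.7 = 0.227 mA.

I_D = 0.227 mA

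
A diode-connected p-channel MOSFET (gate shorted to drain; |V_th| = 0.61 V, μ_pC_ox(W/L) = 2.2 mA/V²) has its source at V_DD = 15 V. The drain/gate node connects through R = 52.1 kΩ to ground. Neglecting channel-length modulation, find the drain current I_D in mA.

I_D = 0.267 mA

With gate tied to drain, V_SG = V_SD ≥ V_SG − |V_th|, so the device is in saturation.
KCL at the drain: ½ k_p (V_SG − |V_th|)² = (V_DD − V_SG)/R.
Let x = V_SG − 0.61. Then 57.3 x² + x − 14.39 = 0, giving x = 0.492 V (positive root), so V_SG = 1.1 V.
I_D = (V_DD − V_SG)/R = (15 − 1.1) / 52.1 = 0.267 mA.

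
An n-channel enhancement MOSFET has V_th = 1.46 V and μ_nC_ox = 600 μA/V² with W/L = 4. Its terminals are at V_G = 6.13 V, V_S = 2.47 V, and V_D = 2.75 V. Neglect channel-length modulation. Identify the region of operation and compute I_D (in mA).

Triode; I_D = 1.38 mA

V_GS = V_G − V_S = 6.13 − 2.47 = 3.66 V; V_DS = V_D − V_S = 2.75 − 2.47 = 0.28 V.
k_n = μ_nC_ox · (W/L) = 2.4 mA/V².
V_ov = V_GS − V_th = 3.66 − 1.46 = 2.2 V.
Since V_DS = 0.28 V < V_ov = 2.2 V, the device is in the triode region.
I_D = k_n [V_ov · V_DS − ½ V_DS²] = 2.4 × [2.2 × 0.28 − 0.5 × 0.28²] = 1.38 mA.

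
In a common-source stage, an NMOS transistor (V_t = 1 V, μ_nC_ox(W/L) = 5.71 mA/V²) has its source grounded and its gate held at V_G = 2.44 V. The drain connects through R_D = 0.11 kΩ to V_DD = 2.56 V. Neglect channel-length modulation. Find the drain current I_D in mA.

V_GS = V_G = 2.44 V, so V_ov = 2.44 − 1 = 1.44 V.
Assume saturation: I_D = ½ k_n V_ov² = 0.5 × 5.71 × 1.44² = 5.92 mA, giving V_DS = V_DD − I_D R_D = 2.56 − 5.92 × 0.11 = 1.91 V.
V_DS = 1.91 V ≥ V_ov = 1.44 V, confirming saturation.

I_D = 5.92 mA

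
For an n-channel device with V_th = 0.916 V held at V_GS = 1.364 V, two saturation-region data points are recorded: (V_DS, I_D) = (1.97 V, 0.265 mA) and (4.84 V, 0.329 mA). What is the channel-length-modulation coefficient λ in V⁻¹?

With V_GS fixed, I_D ∝ (1 + λ V_DS) in saturation, so I_D2/I_D1 = (1 + λ V_DS2)/(1 + λ V_DS1).
0.329/0.265 = 1.242 = (1 + 4.84 λ)/(1 + 1.97 λ).
Solving: λ (I_D1 V_DS2 − I_D2 V_DS1) = I_D2 − I_D1, so λ = (0.329 − 0.265) / (0.265 × 4.84 − 0.329 × 1.97) = 0.064 / 0.634 = 0.101 V⁻¹.

λ = 0.101 V⁻¹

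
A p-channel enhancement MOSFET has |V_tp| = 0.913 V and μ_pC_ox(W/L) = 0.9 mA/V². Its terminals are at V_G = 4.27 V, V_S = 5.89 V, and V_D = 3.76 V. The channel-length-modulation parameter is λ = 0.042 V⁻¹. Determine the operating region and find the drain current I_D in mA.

Saturation; I_D = 0.245 mA

V_SG = V_S − V_G = 5.89 − 4.27 = 1.62 V; V_SD = V_S − V_D = 5.89 − 3.76 = 2.13 V.
V_ov = V_SG − |V_tp| = 1.62 − 0.913 = 0.707 V.
Since V_SD = 2.13 V ≥ V_ov = 0.707 V, the device is in saturation.
I_D = ½ k_p V_ov² (1 + λ V_SD) = 0.5 × 0.9 × 0.707² × (1 + 0.042 × 2.13) = 0.245 mA.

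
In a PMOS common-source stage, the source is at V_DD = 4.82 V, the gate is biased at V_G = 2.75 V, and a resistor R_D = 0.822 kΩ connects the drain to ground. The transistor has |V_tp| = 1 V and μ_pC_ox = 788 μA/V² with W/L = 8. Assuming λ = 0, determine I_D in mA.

V_SG = V_DD − V_G = 4.82 − 2.75 = 2.07 V, so V_ov = 2.07 − 1 = 1.07 V.
k_p = μ_pC_ox · (W/L) = 6.304 mA/V².
Assume saturation: I_D = ½ k_p V_ov² = 0.5 × 6.304 × 1.07² = 3.61 mA, giving V_SD = V_DD − I_D R_D = 4.82 − 3.61 × 0.822 = 1.85 V.
V_SD = 1.85 V ≥ V_ov = 1.07 V, confirming saturation.

I_D = 3.61 mA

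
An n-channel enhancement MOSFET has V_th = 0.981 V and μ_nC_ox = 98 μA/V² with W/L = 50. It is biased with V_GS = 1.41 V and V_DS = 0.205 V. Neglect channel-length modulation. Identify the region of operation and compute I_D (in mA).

Triode; I_D = 0.328 mA

k_n = μ_nC_ox · (W/L) = 4.9 mA/V².
V_ov = V_GS − V_th = 1.41 − 0.981 = 0.429 V.
Since V_DS = 0.205 V < V_ov = 0.429 V, the device is in the triode region.
I_D = k_n [V_ov · V_DS − ½ V_DS²] = 4.9 × [0.429 × 0.205 − 0.5 × 0.205²] = 0.328 mA.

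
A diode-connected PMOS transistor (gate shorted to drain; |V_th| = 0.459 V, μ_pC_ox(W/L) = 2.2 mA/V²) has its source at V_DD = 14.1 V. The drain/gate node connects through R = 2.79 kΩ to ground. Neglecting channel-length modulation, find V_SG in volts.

V_SG = 2.41 V

With gate tied to drain, V_SG = V_SD ≥ V_SG − |V_th|, so the device is in saturation.
KCL at the drain: ½ k_p (V_SG − |V_th|)² = (V_DD − V_SG)/R.
Let x = V_SG − 0.459. Then 3.07 x² + x − 13.64 = 0, giving x = 1.95 V (positive root), so V_SG = 2.41 V.
I_D = (V_DD − V_SG)/R = (14.1 − 2.41) / 2.79 = 4.19 mA.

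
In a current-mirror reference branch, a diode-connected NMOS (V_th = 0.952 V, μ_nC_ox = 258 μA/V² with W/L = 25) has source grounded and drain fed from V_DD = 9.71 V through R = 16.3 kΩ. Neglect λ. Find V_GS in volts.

V_GS = 1.35 V

With gate tied to drain, V_GS = V_DS ≥ V_GS − V_th, so the device is in saturation.
k_n = μ_nC_ox · (W/L) = 6.45 mA/V².
KCL at the drain: ½ k_n (V_GS − V_th)² = (V_DD − V_GS)/R.
Let x = V_GS − 0.952. Then 52.6 x² + x − 8.758 = 0, giving x = 0.399 V (positive root), so V_GS = 1.35 V.
I_D = (V_DD − V_GS)/R = (9.71 − 1.35) / 16.3 = 0.513 mA.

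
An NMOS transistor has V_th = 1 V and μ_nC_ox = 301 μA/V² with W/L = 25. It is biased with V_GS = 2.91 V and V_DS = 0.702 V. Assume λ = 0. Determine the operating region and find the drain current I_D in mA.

k_n = μ_nC_ox · (W/L) = 7.525 mA/V².
V_ov = V_GS − V_th = 2.91 − 1 = 1.91 V.
Since V_DS = 0.702 V < V_ov = 1.91 V, the device is in the triode region.
I_D = k_n [V_ov · V_DS − ½ V_DS²] = 7.525 × [1.91 × 0.702 − 0.5 × 0.702²] = 8.24 mA.

Triode; I_D = 8.24 mA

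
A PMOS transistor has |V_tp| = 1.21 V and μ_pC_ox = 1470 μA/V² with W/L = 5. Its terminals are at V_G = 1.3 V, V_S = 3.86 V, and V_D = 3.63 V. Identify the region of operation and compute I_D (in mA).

Triode; I_D = 2.09 mA

V_SG = V_S − V_G = 3.86 − 1.3 = 2.56 V; V_SD = V_S − V_D = 3.86 − 3.63 = 0.23 V.
k_p = μ_pC_ox · (W/L) = 7.35 mA/V².
V_ov = V_SG − |V_tp| = 2.56 − 1.21 = 1.35 V.
Since V_SD = 0.23 V < V_ov = 1.35 V, the device is in the triode region.
I_D = k_p [V_ov · V_SD − ½ V_SD²] = 7.35 × [1.35 × 0.23 − 0.5 × 0.23²] = 2.09 mA.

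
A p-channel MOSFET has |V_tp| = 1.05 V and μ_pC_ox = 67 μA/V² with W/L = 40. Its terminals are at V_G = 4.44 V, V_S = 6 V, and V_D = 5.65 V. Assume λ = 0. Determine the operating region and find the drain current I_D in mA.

Triode; I_D = 0.314 mA

V_SG = V_S − V_G = 6 − 4.44 = 1.56 V; V_SD = V_S − V_D = 6 − 5.65 = 0.35 V.
k_p = μ_pC_ox · (W/L) = 2.68 mA/V².
V_ov = V_SG − |V_tp| = 1.56 − 1.05 = 0.51 V.
Since V_SD = 0.35 V < V_ov = 0.51 V, the device is in the triode region.
I_D = k_p [V_ov · V_SD − ½ V_SD²] = 2.68 × [0.51 × 0.35 − 0.5 × 0.35²] = 0.314 mA.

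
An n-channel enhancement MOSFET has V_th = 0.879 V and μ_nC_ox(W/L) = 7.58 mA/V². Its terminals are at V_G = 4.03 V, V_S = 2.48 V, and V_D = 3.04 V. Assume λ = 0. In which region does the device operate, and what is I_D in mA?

Triode; I_D = 1.66 mA

V_GS = V_G − V_S = 4.03 − 2.48 = 1.55 V; V_DS = V_D − V_S = 3.04 − 2.48 = 0.56 V.
V_ov = V_GS − V_th = 1.55 − 0.879 = 0.671 V.
Since V_DS = 0.56 V < V_ov = 0.671 V, the device is in the triode region.
I_D = k_n [V_ov · V_DS − ½ V_DS²] = 7.58 × [0.671 × 0.56 − 0.5 × 0.56²] = 1.66 mA.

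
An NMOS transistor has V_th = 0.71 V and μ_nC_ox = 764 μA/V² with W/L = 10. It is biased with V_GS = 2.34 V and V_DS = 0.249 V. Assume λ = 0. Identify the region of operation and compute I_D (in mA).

Triode; I_D = 2.86 mA

k_n = μ_nC_ox · (W/L) = 7.64 mA/V².
V_ov = V_GS − V_th = 2.34 − 0.71 = 1.63 V.
Since V_DS = 0.249 V < V_ov = 1.63 V, the device is in the triode region.
I_D = k_n [V_ov · V_DS − ½ V_DS²] = 7.64 × [1.63 × 0.249 − 0.5 × 0.249²] = 2.86 mA.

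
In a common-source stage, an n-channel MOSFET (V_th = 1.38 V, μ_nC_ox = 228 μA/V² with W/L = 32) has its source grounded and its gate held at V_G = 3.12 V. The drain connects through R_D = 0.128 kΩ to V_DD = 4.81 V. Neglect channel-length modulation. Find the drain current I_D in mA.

V_GS = V_G = 3.12 V, so V_ov = 3.12 − 1.38 = 1.74 V.
k_n = μ_nC_ox · (W/L) = 7.296 mA/V².
Assume saturation: I_D = ½ k_n V_ov² = 0.5 × 7.296 × 1.74² = 11 mA, giving V_DS = V_DD − I_D R_D = 4.81 − 11 × 0.128 = 3.4 V.
V_DS = 3.4 V ≥ V_ov = 1.74 V, confirming saturation.

I_D = 11.0 mA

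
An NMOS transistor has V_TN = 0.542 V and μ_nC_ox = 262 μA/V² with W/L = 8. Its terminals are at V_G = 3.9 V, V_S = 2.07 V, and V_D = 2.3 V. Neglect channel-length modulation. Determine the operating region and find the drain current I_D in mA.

Triode; I_D = 0.565 mA

V_GS = V_G − V_S = 3.9 − 2.07 = 1.83 V; V_DS = V_D − V_S = 2.3 − 2.07 = 0.23 V.
k_n = μ_nC_ox · (W/L) = 2.096 mA/V².
V_ov = V_GS − V_TN = 1.83 − 0.542 = 1.29 V.
Since V_DS = 0.23 V < V_ov = 1.29 V, the device is in the triode region.
I_D = k_n [V_ov · V_DS − ½ V_DS²] = 2.096 × [1.29 × 0.23 − 0.5 × 0.23²] = 0.565 mA.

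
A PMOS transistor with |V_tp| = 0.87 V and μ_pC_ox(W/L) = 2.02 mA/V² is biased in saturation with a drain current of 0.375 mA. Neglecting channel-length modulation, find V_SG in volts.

V_SG = 1.48 V

In saturation I_D = ½ k_p (V_SG − |V_tp|)², so V_SG − |V_tp| = √(2 I_D / k_p) = √(2 × 0.375 / 2.02) = 0.609 V.
V_SG = 0.87 + 0.609 = 1.48 V.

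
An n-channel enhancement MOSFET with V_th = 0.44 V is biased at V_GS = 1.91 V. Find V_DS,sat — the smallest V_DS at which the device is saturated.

V_DS,sat = 1.47 V

The boundary between triode and saturation is V_DS = V_GS − V_th = V_ov.
V_ov = 1.91 − 0.44 = 1.47 V.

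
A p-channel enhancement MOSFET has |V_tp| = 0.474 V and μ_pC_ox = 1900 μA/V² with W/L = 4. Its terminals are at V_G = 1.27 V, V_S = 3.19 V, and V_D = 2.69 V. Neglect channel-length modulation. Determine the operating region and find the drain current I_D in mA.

Triode; I_D = 4.54 mA

V_SG = V_S − V_G = 3.19 − 1.27 = 1.92 V; V_SD = V_S − V_D = 3.19 − 2.69 = 0.5 V.
k_p = μ_pC_ox · (W/L) = 7.6 mA/V².
V_ov = V_SG − |V_tp| = 1.92 − 0.474 = 1.45 V.
Since V_SD = 0.5 V < V_ov = 1.45 V, the device is in the triode region.
I_D = k_p [V_ov · V_SD − ½ V_SD²] = 7.6 × [1.45 × 0.5 − 0.5 × 0.5²] = 4.54 mA.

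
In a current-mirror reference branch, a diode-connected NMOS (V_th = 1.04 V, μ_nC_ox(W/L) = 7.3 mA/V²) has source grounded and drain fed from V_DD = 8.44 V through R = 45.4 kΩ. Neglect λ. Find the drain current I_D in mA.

I_D = 0.158 mA

With gate tied to drain, V_GS = V_DS ≥ V_GS − V_th, so the device is in saturation.
KCL at the drain: ½ k_n (V_GS − V_th)² = (V_DD − V_GS)/R.
Let x = V_GS − 1.04. Then 166 x² + x − 7.4 = 0, giving x = 0.208 V (positive root), so V_GS = 1.25 V.
I_D = (V_DD − V_GS)/R = (8.44 − 1.25) / 45.4 = 0.158 mA.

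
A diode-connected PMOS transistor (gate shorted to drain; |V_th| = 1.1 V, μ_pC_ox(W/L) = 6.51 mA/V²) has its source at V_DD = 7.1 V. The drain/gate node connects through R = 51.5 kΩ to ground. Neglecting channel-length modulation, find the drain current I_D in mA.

With gate tied to drain, V_SG = V_SD ≥ V_SG − |V_th|, so the device is in saturation.
KCL at the drain: ½ k_p (V_SG − |V_th|)² = (V_DD − V_SG)/R.
Let x = V_SG − 1.1. Then 168 x² + x − 6 = 0, giving x = 0.186 V (positive root), so V_SG = 1.29 V.
I_D = (V_DD − V_SG)/R = (7.1 − 1.29) / 51.5 = 0.113 mA.

I_D = 0.113 mA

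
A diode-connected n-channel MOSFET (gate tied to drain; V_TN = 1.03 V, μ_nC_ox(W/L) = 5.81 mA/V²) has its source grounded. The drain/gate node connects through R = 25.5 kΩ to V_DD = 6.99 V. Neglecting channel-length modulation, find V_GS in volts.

With gate tied to drain, V_GS = V_DS ≥ V_GS − V_TN, so the device is in saturation.
KCL at the drain: ½ k_n (V_GS − V_TN)² = (V_DD − V_GS)/R.
Let x = V_GS − 1.03. Then 74.1 x² + x − 5.96 = 0, giving x = 0.277 V (positive root), so V_GS = 1.31 V.
I_D = (V_DD − V_GS)/R = (6.99 − 1.31) / 25.5 = 0.223 mA.

V_GS = 1.31 V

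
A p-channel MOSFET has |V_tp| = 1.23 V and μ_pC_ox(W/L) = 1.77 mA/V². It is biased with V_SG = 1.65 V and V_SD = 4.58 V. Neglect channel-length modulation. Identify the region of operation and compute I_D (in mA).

V_ov = V_SG − |V_tp| = 1.65 − 1.23 = 0.42 V.
Since V_SD = 4.58 V ≥ V_ov = 0.42 V, the device is in saturation.
I_D = ½ k_p V_ov² = 0.5 × 1.77 × 0.42² = 0.156 mA.

Saturation; I_D = 0.156 mA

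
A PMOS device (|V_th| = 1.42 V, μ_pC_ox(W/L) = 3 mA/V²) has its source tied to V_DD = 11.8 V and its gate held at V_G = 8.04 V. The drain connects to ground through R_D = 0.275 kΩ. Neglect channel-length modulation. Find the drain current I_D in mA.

I_D = 8.21 mA

V_SG = V_DD − V_G = 11.8 − 8.04 = 3.76 V, so V_ov = 3.76 − 1.42 = 2.34 V.
Assume saturation: I_D = ½ k_p V_ov² = 0.5 × 3 × 2.34² = 8.21 mA, giving V_SD = V_DD − I_D R_D = 11.8 − 8.21 × 0.275 = 9.54 V.
V_SD = 9.54 V ≥ V_ov = 2.34 V, confirming saturation.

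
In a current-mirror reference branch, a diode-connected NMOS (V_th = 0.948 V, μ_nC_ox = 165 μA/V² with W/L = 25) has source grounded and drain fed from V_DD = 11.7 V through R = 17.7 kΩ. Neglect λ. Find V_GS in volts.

V_GS = 1.48 V

With gate tied to drain, V_GS = V_DS ≥ V_GS − V_th, so the device is in saturation.
k_n = μ_nC_ox · (W/L) = 4.125 mA/V².
KCL at the drain: ½ k_n (V_GS − V_th)² = (V_DD − V_GS)/R.
Let x = V_GS − 0.948. Then 36.5 x² + x − 10.75 = 0, giving x = 0.529 V (positive root), so V_GS = 1.48 V.
I_D = (V_DD − V_GS)/R = (11.7 − 1.48) / 17.7 = 0.578 mA.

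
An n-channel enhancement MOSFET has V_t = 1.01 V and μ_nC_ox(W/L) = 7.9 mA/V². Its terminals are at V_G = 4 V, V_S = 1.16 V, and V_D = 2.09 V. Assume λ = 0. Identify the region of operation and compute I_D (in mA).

V_GS = V_G − V_S = 4 − 1.16 = 2.84 V; V_DS = V_D − V_S = 2.09 − 1.16 = 0.93 V.
V_ov = V_GS − V_t = 2.84 − 1.01 = 1.83 V.
Since V_DS = 0.93 V < V_ov = 1.83 V, the device is in the triode region.
I_D = k_n [V_ov · V_DS − ½ V_DS²] = 7.9 × [1.83 × 0.93 − 0.5 × 0.93²] = 10 mA.

Triode; I_D = 10.0 mA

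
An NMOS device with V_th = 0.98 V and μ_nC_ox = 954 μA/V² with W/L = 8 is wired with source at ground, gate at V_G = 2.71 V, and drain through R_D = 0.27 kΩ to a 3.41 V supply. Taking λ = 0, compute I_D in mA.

V_GS = V_G = 2.71 V, so V_ov = 2.71 − 0.98 = 1.73 V.
k_n = μ_nC_ox · (W/L) = 7.632 mA/V².
Assume saturation: I_D = ½ k_n V_ov² = 0.5 × 7.632 × 1.73² = 11.4 mA, giving V_DS = V_DD − I_D R_D = 3.41 − 11.4 × 0.27 = 0.326 V.
But 0.326 V < V_ov = 1.73 V, so the device is actually in triode.
In triode I_D = k_n[V_ov V_DS − ½ V_DS²] and I_D = (V_DD − V_DS)/R_D. Equating: 1.03 V_DS² − 4.565 V_DS + 3.41 = 0, giving V_DS = 0.951 V (the root below V_ov).
I_D = (3.41 − 0.951) / 0.27 = 9.11 mA.

I_D = 9.11 mA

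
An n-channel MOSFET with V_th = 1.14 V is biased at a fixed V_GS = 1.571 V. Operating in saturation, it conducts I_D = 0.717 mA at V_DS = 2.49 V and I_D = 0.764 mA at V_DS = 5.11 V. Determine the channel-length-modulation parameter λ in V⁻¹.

λ = 0.0267 V⁻¹

With V_GS fixed, I_D ∝ (1 + λ V_DS) in saturation, so I_D2/I_D1 = (1 + λ V_DS2)/(1 + λ V_DS1).
0.764/0.717 = 1.066 = (1 + 5.11 λ)/(1 + 2.49 λ).
Solving: λ (I_D1 V_DS2 − I_D2 V_DS1) = I_D2 − I_D1, so λ = (0.764 − 0.717) / (0.717 × 5.11 − 0.764 × 2.49) = 0.047 / 1.76 = 0.0267 V⁻¹.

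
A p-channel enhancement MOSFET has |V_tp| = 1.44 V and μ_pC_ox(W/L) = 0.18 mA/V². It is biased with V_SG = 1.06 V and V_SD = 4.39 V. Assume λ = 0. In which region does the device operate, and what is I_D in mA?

Cutoff; I_D = 0 mA

V_SG = 1.06 V < |V_tp| = 1.44 V, so the transistor is in cutoff.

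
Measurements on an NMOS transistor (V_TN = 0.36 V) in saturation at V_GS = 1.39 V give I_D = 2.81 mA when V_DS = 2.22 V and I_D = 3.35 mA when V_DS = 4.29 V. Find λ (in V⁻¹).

With V_GS fixed, I_D ∝ (1 + λ V_DS) in saturation, so I_D2/I_D1 = (1 + λ V_DS2)/(1 + λ V_DS1).
3.35/2.81 = 1.192 = (1 + 4.29 λ)/(1 + 2.22 λ).
Solving: λ (I_D1 V_DS2 − I_D2 V_DS1) = I_D2 − I_D1, so λ = (3.35 − 2.81) / (2.81 × 4.29 − 3.35 × 2.22) = 0.54 / 4.62 = 0.117 V⁻¹.

λ = 0.117 V⁻¹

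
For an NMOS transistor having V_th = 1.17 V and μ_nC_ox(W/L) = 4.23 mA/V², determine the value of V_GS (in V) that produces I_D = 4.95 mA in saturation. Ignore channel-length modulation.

In saturation I_D = ½ k_n (V_GS − V_th)², so V_GS − V_th = √(2 I_D / k_n) = √(2 × 4.95 / 4.23) = 1.53 V.
V_GS = 1.17 + 1.53 = 2.7 V.

V_GS = 2.70 V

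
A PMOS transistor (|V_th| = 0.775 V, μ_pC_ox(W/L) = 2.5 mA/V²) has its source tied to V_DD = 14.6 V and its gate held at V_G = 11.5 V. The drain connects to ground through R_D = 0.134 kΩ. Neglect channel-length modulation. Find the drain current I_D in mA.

I_D = 6.76 mA

V_SG = V_DD − V_G = 14.6 − 11.5 = 3.1 V, so V_ov = 3.1 − 0.775 = 2.32 V.
Assume saturation: I_D = ½ k_p V_ov² = 0.5 × 2.5 × 2.32² = 6.76 mA, giving V_SD = V_DD − I_D R_D = 14.6 − 6.76 × 0.134 = 13.7 V.
V_SD = 13.7 V ≥ V_ov = 2.32 V, confirming saturation.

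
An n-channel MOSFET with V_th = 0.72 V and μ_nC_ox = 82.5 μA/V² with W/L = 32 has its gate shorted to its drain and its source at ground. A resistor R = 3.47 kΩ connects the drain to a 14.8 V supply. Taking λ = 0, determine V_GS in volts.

With gate tied to drain, V_GS = V_DS ≥ V_GS − V_th, so the device is in saturation.
k_n = μ_nC_ox · (W/L) = 2.64 mA/V².
KCL at the drain: ½ k_n (V_GS − V_th)² = (V_DD − V_GS)/R.
Let x = V_GS − 0.72. Then 4.58 x² + x − 14.08 = 0, giving x = 1.65 V (positive root), so V_GS = 2.37 V.
I_D = (V_DD − V_GS)/R = (14.8 − 2.37) / 3.47 = 3.58 mA.

V_GS = 2.37 V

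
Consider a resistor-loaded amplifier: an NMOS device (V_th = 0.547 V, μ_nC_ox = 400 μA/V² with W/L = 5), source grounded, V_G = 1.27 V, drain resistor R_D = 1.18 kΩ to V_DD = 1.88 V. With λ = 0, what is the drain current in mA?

V_GS = V_G = 1.27 V, so V_ov = 1.27 − 0.547 = 0.723 V.
k_n = μ_nC_ox · (W/L) = 2 mA/V².
Assume saturation: I_D = ½ k_n V_ov² = 0.5 × 2 × 0.723² = 0.523 mA, giving V_DS = V_DD − I_D R_D = 1.88 − 0.523 × 1.18 = 1.26 V.
V_DS = 1.26 V ≥ V_ov = 0.723 V, confirming saturation.

I_D = 0.523 mA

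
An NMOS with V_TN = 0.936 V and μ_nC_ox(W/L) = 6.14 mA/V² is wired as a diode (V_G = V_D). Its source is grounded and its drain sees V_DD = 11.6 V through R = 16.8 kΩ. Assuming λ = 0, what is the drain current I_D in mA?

I_D = 0.608 mA

With gate tied to drain, V_GS = V_DS ≥ V_GS − V_TN, so the device is in saturation.
KCL at the drain: ½ k_n (V_GS − V_TN)² = (V_DD − V_GS)/R.
Let x = V_GS − 0.936. Then 51.6 x² + x − 10.66 = 0, giving x = 0.445 V (positive root), so V_GS = 1.38 V.
I_D = (V_DD − V_GS)/R = (11.6 − 1.38) / 16.8 = 0.608 mA.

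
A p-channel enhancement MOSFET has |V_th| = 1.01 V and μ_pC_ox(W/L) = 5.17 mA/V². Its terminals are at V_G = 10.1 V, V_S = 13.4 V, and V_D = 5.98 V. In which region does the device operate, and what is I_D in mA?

V_SG = V_S − V_G = 13.4 − 10.1 = 3.3 V; V_SD = V_S − V_D = 13.4 − 5.98 = 7.42 V.
V_ov = V_SG − |V_th| = 3.3 − 1.01 = 2.29 V.
Since V_SD = 7.42 V ≥ V_ov = 2.29 V, the device is in saturation.
I_D = ½ k_p V_ov² = 0.5 × 5.17 × 2.29² = 13.6 mA.

Saturation; I_D = 13.6 mA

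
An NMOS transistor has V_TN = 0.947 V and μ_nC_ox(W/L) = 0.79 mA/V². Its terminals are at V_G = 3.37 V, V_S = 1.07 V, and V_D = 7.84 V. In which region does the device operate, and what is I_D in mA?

Saturation; I_D = 0.723 mA

V_GS = V_G − V_S = 3.37 − 1.07 = 2.3 V; V_DS = V_D − V_S = 7.84 − 1.07 = 6.77 V.
V_ov = V_GS − V_TN = 2.3 − 0.947 = 1.35 V.
Since V_DS = 6.77 V ≥ V_ov = 1.35 V, the device is in saturation.
I_D = ½ k_n V_ov² = 0.5 × 0.79 × 1.35² = 0.723 mA.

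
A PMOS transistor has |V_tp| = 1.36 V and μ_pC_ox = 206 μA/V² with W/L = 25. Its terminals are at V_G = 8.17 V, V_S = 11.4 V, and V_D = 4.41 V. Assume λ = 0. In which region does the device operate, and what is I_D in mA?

Saturation; I_D = 9.00 mA

V_SG = V_S − V_G = 11.4 − 8.17 = 3.23 V; V_SD = V_S − V_D = 11.4 − 4.41 = 6.99 V.
k_p = μ_pC_ox · (W/L) = 5.15 mA/V².
V_ov = V_SG − |V_tp| = 3.23 − 1.36 = 1.87 V.
Since V_SD = 6.99 V ≥ V_ov = 1.87 V, the device is in saturation.
I_D = ½ k_p V_ov² = 0.5 × 5.15 × 1.87² = 9 mA.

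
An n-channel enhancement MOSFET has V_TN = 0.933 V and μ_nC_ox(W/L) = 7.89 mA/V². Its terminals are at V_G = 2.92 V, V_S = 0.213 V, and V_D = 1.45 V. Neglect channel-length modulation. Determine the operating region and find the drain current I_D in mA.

V_GS = V_G − V_S = 2.92 − 0.213 = 2.71 V; V_DS = V_D − V_S = 1.45 − 0.213 = 1.24 V.
V_ov = V_GS − V_TN = 2.71 − 0.933 = 1.77 V.
Since V_DS = 1.24 V < V_ov = 1.77 V, the device is in the triode region.
I_D = k_n [V_ov · V_DS − ½ V_DS²] = 7.89 × [1.77 × 1.24 − 0.5 × 1.24²] = 11.3 mA.

Triode; I_D = 11.3 mA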